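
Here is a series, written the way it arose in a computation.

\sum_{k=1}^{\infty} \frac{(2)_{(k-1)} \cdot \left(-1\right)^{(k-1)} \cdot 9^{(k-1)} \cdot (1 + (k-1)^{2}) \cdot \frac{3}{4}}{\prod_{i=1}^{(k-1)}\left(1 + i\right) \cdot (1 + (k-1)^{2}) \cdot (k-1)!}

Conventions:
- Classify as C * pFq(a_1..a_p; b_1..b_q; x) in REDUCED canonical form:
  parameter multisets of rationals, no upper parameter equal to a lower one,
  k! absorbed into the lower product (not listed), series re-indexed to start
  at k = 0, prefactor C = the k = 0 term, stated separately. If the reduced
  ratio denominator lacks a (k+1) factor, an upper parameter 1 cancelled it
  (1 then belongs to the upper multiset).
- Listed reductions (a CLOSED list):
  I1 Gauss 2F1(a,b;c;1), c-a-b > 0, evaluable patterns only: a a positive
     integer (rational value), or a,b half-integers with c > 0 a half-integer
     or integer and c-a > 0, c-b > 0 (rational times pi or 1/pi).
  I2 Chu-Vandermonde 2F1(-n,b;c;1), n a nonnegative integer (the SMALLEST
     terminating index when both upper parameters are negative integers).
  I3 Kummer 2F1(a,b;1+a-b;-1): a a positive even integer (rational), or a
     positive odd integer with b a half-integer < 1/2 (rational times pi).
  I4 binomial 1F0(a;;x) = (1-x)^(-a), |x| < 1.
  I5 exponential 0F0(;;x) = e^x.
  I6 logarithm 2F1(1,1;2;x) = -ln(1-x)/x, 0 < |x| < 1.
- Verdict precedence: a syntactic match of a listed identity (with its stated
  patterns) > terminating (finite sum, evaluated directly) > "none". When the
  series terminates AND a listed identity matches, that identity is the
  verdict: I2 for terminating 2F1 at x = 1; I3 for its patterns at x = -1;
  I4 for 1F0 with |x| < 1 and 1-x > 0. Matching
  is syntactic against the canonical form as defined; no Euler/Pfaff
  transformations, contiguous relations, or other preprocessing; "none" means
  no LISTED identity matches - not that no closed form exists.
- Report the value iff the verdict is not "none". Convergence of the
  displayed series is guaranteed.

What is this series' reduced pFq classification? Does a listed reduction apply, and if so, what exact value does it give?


Reduced: x = -9, 0F0, upper = {-}, lower = {-}, C = \frac{3}{4}. Verdict: exponential (I5) applies (the 0F0 exponential series at x = -9). Sum: \frac{3}{4} \cdot e^{-9}.

Structural cue: with t_0 = \frac{3}{4}, the lower running product (C = 3/4) is a rising factorial.
Term ratio: r(k) = -9 * 1 / [(k+1)] - rational; roots negated = parameters, x = -9, C = \frac{3}{4}.


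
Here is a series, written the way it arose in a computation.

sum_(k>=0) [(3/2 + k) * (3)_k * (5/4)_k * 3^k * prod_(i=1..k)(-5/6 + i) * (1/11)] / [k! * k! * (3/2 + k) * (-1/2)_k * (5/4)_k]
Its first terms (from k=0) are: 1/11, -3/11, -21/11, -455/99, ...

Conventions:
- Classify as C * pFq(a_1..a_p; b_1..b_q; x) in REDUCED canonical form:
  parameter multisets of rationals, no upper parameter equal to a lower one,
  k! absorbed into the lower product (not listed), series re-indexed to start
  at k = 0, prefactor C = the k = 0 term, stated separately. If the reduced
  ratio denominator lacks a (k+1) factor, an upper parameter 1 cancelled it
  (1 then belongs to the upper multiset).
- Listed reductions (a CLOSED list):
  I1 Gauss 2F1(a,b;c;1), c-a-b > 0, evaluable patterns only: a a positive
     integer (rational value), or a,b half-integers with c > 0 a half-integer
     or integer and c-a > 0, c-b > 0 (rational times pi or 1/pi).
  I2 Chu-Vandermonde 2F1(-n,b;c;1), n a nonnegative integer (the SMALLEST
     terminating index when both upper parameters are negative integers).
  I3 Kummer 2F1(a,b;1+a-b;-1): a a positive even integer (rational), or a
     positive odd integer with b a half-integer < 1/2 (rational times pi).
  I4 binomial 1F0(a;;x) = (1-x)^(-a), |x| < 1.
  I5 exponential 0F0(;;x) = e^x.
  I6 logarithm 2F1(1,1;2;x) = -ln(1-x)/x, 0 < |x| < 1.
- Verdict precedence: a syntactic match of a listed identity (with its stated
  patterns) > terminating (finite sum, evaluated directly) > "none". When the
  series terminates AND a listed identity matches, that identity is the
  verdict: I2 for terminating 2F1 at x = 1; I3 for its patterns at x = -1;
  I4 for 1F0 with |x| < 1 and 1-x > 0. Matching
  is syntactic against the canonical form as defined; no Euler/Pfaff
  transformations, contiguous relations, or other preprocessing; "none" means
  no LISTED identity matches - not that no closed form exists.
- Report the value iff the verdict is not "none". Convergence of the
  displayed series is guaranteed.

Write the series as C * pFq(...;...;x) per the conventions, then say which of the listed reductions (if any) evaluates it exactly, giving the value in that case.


Classification (C = 1/11): 2F2 with upper {1/6, 3}, lower {-1/2, 1}, argument x = 3. Verdict: none. Every listed pattern misses the 2F2 form at 3, upper {1/6, 3}.

The tell: t_0 being 1/11, the factor k + 3/2 cancels (top and bottom), leaving C = 1/11, x = 3.
Step ratio: r(k) = 3 * (k+1/6) (k+3) / [(k-1/2) (k+1) (k+1)] - poly over poly, x = 3 from leading terms; C = 1/11 at k = 0.


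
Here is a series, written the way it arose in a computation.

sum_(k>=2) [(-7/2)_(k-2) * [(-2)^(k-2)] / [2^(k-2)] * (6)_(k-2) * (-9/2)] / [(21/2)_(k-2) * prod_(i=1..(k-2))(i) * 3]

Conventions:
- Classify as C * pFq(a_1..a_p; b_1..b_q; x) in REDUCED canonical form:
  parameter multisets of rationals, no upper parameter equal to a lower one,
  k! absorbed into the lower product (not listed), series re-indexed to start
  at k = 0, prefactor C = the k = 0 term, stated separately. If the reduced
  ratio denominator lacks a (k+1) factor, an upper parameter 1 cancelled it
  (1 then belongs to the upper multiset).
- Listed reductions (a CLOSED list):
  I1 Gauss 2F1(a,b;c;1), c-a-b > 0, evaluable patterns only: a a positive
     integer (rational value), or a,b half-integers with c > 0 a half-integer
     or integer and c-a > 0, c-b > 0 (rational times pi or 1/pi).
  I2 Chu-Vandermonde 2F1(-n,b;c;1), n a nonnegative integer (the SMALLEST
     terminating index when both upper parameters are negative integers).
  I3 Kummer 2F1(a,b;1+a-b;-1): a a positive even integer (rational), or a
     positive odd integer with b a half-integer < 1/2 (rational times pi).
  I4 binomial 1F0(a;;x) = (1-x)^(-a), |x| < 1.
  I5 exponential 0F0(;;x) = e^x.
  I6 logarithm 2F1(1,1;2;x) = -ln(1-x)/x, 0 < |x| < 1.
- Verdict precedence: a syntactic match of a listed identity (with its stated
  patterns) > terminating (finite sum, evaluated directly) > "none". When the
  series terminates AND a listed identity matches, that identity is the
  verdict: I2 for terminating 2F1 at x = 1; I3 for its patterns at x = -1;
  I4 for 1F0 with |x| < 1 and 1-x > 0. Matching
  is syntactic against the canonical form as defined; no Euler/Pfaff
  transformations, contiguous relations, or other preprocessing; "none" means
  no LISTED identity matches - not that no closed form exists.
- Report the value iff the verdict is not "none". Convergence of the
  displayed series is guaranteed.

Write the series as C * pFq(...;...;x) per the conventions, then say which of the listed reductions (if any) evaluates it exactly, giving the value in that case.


Classification (C = -3/2): 2F1 with upper {-7/2, 6}, lower {21/2}, argument x = -1. Verdict: Kummer (I3) fires (x = -1; c = 21/2 equals 1+a-b for upper {-7/2, 6}: listed pattern). Its exact value is -969/128.

The tell: from the first term -3/2: the two k-th powers (prefactor -3/2) combine into one argument.
Consecutive-term ratio: r(k) = (-1) * (k-7/2) (k+6) / [(k+21/2) (k+1)] ; factor over Q: parameters, x = (-1), and C = -3/2.


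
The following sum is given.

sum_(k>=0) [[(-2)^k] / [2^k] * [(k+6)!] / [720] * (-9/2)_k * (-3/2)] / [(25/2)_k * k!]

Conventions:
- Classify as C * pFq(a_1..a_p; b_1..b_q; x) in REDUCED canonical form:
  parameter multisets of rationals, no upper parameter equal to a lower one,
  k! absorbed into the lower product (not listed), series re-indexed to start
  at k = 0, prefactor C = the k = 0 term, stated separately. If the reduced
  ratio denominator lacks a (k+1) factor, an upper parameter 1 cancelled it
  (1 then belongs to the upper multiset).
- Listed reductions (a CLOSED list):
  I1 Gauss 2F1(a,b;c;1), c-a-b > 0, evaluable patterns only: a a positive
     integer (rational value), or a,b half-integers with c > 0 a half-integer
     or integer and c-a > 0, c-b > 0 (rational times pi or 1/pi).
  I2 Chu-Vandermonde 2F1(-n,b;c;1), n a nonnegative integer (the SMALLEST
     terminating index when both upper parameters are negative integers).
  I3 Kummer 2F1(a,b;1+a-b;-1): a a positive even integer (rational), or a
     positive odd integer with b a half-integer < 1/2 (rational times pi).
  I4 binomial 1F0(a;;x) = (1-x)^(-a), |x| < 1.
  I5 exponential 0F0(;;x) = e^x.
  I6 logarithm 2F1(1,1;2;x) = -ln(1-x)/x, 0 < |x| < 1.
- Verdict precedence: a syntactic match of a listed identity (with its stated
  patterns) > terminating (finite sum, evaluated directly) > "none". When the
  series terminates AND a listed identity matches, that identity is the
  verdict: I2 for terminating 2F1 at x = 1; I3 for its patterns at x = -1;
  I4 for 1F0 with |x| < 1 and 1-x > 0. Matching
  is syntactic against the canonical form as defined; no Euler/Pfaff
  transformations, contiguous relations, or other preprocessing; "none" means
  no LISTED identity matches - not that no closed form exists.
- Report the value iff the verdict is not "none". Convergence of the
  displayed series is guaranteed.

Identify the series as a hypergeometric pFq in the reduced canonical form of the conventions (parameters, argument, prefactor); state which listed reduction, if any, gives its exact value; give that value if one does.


Reduced: x = -1, 2F1, upper = {-9/2, 7}, lower = {25/2}, C = -3/2. Verdict: the Kummer evaluation I3 fires (x = -1; c = 25/2 equals 1+a-b for upper {-9/2, 7}: listed pattern). Sum: (-1003917915/268435456) * pi.

Structural cue: t_0 = -3/2 here, and the factorial ratio (prefactor -3/2) (k+a-1)!/(a-1)! is a rising factorial (a)_k.
Step ratio: r(k) = (-1) * (k-9/2) (k+7) / [(k+25/2) (k+1)] ; factor over Q: parameters, x = (-1), and C = -3/2.


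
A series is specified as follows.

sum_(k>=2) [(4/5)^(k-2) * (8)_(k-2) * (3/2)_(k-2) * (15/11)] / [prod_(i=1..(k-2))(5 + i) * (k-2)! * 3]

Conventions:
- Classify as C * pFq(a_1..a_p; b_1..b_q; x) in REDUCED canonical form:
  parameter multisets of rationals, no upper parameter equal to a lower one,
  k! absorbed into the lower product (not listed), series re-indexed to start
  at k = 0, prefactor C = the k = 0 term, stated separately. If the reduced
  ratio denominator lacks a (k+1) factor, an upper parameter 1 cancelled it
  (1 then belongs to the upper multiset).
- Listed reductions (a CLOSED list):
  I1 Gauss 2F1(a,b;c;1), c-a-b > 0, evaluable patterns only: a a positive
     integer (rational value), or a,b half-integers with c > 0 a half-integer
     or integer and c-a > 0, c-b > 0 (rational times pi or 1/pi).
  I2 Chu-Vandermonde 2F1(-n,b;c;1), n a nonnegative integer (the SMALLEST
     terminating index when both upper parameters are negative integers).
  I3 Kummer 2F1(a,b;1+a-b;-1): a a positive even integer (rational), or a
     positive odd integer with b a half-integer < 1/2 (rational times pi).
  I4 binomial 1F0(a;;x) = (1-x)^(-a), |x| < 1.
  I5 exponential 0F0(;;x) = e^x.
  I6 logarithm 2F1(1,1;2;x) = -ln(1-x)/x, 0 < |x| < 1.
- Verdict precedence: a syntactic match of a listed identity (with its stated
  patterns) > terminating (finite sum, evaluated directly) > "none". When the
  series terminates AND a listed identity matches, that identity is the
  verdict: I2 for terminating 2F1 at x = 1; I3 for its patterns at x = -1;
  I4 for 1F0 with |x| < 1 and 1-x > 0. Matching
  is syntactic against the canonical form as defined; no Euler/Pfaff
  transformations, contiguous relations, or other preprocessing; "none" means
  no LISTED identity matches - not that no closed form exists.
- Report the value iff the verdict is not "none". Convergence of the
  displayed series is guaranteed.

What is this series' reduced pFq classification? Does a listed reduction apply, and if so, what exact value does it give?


Canonical form: C = 5/11 times 2F1 with upper {3/2, 8}, lower {6}, x = 4/5. Verdict: none - at argument 4/5 the multisets {3/2, 8} ; {6} match no listed identity.

First insight: from the first term 5/11: the constant factors (prefactor 5/11) combine into one prefactor.
Step ratio: r(k) = (4/5) * (k+3/2) (k+8) / [(k+6) (k+1)] - rational in k, leading ratio (4/5); with t_0 = 5/11, classification follows.


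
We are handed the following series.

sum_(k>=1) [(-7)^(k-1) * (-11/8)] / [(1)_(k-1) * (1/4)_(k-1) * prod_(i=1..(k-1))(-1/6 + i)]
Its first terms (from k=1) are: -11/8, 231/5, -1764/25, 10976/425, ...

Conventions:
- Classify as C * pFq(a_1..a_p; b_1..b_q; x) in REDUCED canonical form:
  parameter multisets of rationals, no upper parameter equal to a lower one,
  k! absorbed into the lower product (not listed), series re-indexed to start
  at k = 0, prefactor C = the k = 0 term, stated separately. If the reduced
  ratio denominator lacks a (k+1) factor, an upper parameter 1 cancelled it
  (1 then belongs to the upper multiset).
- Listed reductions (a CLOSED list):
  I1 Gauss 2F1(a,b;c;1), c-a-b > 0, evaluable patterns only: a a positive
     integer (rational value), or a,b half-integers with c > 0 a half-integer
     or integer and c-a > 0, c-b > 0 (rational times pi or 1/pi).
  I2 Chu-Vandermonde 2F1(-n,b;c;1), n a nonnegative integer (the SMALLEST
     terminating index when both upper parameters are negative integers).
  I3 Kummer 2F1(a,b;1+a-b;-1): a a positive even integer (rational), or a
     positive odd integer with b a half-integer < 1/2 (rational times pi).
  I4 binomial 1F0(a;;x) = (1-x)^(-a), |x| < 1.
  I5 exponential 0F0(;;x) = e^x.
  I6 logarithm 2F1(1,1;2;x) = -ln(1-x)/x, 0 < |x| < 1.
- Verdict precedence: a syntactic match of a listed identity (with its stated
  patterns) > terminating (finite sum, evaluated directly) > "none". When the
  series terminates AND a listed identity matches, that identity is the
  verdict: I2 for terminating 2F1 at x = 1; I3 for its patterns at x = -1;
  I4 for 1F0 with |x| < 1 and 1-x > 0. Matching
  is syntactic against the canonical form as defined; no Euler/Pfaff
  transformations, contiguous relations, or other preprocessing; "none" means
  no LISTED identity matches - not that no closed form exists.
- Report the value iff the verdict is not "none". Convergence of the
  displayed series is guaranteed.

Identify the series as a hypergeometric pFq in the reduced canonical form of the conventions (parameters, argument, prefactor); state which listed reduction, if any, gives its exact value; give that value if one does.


Canonical form: C = -11/8 times 0F2 with upper {-}, lower {1/4, 5/6}, x = -7. Verdict: no listed reduction: x = -7 and upper {-} fail every I1-I6 pattern.

The tell: x = (-7) and the lower running product (C = -11/8) is a rising factorial.
Ratio: r(k) = (-7) * 1 / [(k+1/4) (k+5/6) (k+1)] ; factor over Q: parameters, x = (-7), and C = -11/8.


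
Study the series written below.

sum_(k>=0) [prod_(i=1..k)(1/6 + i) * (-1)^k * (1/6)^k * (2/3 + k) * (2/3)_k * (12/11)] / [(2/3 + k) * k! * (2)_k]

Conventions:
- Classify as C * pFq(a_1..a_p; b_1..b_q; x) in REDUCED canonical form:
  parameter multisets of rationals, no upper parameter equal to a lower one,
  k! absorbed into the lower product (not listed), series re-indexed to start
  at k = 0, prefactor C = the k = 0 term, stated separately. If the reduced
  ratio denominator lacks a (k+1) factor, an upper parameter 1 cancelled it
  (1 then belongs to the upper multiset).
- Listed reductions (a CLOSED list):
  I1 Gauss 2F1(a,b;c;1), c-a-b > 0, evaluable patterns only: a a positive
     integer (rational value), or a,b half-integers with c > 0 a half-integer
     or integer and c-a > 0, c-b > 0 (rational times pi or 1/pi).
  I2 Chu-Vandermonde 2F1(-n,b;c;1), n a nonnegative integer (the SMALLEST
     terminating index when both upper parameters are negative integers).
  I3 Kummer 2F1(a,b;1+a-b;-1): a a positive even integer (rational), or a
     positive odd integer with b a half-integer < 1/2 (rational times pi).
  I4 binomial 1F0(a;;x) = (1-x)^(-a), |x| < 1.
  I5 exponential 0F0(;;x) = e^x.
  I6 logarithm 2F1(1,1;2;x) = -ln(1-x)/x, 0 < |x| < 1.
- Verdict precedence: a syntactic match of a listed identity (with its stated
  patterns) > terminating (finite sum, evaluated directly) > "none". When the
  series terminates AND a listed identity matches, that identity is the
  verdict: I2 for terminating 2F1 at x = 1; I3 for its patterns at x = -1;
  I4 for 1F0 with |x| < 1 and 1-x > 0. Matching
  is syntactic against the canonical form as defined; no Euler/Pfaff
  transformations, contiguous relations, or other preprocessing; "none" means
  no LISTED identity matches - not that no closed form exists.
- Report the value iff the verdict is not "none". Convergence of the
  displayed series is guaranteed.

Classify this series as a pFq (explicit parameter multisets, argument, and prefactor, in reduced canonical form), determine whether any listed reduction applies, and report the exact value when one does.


The tell: t_0 = 12/11 here, and the (-1)^k factor (C = 12/11) folds into the argument's sign.
Consecutive-term ratio: r(k) = (-1/6) * (k+2/3) (k+7/6) / [(k+2) (k+1)] - rational in k, leading ratio (-1/6); with t_0 = 12/11, classification follows.

This is 12/11 * 2F1(2/3, 7/6; 2; -1/6) in reduced canonical form. Verdict: none. Every listed pattern misses the 2F1 form at -1/6, upper {2/3, 7/6}.


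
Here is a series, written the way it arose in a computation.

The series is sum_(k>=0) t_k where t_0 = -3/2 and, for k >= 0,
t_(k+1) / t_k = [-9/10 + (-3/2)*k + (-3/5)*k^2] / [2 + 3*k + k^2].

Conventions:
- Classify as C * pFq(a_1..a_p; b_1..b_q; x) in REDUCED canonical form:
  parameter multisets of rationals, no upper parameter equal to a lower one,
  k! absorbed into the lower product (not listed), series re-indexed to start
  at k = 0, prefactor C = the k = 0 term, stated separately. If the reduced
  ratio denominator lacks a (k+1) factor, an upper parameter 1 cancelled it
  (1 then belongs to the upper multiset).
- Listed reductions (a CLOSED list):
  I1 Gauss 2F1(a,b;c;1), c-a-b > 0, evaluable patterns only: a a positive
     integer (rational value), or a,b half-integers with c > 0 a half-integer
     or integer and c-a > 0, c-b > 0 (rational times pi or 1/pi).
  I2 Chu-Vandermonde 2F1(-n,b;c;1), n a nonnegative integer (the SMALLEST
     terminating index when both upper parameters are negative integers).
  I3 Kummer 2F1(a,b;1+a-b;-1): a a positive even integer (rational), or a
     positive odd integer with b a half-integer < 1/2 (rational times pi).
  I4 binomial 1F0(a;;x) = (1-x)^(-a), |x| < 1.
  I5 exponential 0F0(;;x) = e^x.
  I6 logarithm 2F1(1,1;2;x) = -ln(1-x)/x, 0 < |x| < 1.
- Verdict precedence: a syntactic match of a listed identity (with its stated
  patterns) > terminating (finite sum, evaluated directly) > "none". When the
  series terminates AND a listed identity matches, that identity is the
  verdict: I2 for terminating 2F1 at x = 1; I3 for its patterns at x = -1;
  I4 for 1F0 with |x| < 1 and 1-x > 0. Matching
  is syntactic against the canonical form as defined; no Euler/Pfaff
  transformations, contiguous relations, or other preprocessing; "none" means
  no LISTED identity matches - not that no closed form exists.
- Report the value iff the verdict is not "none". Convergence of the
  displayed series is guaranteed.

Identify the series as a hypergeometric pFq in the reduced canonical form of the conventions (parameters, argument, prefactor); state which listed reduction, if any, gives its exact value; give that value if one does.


Classification (C = -3/2): 2F1 with upper {1, 3/2}, lower {2}, argument x = -3/5. Verdict: no listed reduction: x = -3/5 and upper {1, 3/2} fail every I1-I6 pattern.

The tell: from the first term -3/2: roots of the ratio polynomials (prefactor -3/2) are the negated parameters.
Ratio: r(k) = (-3/5) * (k+1) (k+3/2) / [(k+2) (k+1)] ; factor over Q: parameters, x = (-3/5), and C = -3/2.


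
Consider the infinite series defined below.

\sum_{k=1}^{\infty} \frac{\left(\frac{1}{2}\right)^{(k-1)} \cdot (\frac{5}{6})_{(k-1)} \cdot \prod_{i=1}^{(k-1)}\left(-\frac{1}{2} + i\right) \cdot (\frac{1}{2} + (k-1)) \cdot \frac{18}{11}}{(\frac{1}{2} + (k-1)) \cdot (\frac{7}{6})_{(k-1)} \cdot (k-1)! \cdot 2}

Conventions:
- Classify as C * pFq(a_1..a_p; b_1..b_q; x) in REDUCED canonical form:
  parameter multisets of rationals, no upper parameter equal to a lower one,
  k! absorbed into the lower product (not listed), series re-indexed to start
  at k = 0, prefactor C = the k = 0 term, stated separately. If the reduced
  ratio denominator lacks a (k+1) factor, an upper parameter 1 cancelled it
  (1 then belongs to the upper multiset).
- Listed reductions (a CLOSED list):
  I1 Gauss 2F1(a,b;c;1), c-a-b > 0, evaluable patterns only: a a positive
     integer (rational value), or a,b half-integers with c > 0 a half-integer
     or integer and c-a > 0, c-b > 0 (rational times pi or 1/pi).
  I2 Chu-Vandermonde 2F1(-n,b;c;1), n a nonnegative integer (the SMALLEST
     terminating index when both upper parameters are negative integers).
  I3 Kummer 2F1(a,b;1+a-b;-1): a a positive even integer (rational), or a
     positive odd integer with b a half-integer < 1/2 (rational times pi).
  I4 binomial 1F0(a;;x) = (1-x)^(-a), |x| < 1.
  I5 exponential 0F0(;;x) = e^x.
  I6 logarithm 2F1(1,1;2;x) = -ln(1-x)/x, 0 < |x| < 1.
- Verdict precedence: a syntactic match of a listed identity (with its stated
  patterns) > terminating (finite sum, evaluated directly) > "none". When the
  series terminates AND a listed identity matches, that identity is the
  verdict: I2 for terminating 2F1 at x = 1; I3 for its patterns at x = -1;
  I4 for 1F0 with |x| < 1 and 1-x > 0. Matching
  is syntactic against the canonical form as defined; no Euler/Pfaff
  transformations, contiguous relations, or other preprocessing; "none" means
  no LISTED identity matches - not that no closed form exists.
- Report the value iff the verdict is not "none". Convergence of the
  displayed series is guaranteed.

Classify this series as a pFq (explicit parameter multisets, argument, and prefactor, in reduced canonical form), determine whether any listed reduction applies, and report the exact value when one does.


The tell: x = \frac{1}{2} and the running product (C = 9/11, x = 1/2) telescopes to a rising factorial.
Adjacent-term ratio: r(k) = \frac{1}{2} * (k+\frac{1}{2}) (k+\frac{5}{6}) / [(k+\frac{7}{6}) (k+1)] - rational in k. x = \frac{1}{2}; t_0 = \frac{9}{11}; negate the roots.

Canonical form: C = \frac{9}{11} times 2F1 with upper {\frac{1}{2}, \frac{5}{6}}, lower {\frac{7}{6}}, x = \frac{1}{2}. Verdict: none. Every listed pattern misses the 2F1 form at \frac{1}{2}, upper {\frac{1}{2}, \frac{5}{6}}.


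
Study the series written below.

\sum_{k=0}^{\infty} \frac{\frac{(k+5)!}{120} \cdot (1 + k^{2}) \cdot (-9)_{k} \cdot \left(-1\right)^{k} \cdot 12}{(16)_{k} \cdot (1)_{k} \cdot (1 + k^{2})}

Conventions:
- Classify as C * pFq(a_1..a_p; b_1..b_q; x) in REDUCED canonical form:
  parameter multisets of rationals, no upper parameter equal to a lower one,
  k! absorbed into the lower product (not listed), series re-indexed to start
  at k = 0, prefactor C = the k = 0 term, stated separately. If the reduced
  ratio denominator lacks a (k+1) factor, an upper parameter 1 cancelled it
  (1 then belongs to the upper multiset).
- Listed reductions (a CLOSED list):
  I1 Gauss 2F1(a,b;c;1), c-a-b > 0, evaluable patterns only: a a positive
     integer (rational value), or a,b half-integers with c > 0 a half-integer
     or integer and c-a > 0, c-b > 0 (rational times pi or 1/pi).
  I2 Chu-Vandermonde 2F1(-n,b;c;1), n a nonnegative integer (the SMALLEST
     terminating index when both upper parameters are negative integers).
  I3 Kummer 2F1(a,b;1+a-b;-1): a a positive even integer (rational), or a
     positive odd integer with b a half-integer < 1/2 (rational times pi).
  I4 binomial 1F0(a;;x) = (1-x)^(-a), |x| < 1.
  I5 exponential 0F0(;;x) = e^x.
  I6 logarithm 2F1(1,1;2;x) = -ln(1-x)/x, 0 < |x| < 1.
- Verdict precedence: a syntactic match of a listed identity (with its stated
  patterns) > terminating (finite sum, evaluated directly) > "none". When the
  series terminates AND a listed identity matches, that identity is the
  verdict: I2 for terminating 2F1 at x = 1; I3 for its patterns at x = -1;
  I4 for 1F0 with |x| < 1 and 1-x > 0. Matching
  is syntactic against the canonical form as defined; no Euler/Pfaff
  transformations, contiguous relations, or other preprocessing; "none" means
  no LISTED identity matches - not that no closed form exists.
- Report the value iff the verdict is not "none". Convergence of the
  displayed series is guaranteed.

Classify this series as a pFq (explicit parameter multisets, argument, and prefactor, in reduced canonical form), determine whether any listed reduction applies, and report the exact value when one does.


Canonical form: C = 12 times 2F1 with upper {-9, 6}, lower {16}, x = -1. Verdict (x = -1): Kummer's theorem (I3) applies (x = -1; c = 16 equals 1+a-b for upper {-9, 6}: listed pattern). Hence: 273.

Key step: x = -1 and (1)_k (C = 12) is k! itself.
Consecutive-term ratio: r(k) = -1 * (k-9) (k+6) / [(k+16) (k+1)] - rational; roots negated = parameters, x = -1, C = 12.


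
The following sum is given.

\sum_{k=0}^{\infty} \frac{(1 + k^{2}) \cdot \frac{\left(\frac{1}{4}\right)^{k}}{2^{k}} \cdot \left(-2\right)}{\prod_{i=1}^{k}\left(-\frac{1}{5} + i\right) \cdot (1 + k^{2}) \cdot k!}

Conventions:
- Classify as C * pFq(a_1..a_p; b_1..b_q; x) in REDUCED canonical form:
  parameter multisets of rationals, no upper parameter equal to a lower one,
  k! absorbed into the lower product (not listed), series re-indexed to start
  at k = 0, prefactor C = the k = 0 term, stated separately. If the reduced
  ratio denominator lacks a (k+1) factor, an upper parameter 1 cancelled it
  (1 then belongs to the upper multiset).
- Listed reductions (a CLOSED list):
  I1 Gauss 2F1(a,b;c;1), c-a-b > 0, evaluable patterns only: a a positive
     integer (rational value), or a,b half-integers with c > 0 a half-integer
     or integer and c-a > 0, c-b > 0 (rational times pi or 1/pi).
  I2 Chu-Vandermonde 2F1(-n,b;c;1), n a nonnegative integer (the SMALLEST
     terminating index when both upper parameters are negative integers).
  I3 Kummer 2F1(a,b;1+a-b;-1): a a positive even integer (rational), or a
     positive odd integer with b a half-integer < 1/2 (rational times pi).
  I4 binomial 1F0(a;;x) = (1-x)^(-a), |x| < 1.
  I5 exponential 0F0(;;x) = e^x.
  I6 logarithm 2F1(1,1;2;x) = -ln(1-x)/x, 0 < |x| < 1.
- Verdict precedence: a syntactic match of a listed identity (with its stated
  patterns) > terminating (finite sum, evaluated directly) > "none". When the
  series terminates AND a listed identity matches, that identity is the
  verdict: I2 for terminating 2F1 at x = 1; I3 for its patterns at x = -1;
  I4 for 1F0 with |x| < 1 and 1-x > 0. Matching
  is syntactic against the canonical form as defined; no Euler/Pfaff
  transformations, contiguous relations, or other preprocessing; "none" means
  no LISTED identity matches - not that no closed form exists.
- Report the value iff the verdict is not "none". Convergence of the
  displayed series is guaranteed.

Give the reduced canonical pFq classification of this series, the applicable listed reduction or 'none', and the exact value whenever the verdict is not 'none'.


This is -2 * 0F1(-; \frac{4}{5}; \frac{1}{8}) in reduced canonical form. Verdict: none. No listed pattern accepts 0F1(-; \frac{4}{5}; \frac{1}{8}).

The tell: t_0 being -2, striking the common factor k^2 + 1 reduces the term (C = -2).
Step ratio: r(k) = \frac{1}{8} * 1 / [(k+\frac{4}{5}) (k+1)] - rational in k, leading ratio \frac{1}{8}; with t_0 = -2, classification follows.


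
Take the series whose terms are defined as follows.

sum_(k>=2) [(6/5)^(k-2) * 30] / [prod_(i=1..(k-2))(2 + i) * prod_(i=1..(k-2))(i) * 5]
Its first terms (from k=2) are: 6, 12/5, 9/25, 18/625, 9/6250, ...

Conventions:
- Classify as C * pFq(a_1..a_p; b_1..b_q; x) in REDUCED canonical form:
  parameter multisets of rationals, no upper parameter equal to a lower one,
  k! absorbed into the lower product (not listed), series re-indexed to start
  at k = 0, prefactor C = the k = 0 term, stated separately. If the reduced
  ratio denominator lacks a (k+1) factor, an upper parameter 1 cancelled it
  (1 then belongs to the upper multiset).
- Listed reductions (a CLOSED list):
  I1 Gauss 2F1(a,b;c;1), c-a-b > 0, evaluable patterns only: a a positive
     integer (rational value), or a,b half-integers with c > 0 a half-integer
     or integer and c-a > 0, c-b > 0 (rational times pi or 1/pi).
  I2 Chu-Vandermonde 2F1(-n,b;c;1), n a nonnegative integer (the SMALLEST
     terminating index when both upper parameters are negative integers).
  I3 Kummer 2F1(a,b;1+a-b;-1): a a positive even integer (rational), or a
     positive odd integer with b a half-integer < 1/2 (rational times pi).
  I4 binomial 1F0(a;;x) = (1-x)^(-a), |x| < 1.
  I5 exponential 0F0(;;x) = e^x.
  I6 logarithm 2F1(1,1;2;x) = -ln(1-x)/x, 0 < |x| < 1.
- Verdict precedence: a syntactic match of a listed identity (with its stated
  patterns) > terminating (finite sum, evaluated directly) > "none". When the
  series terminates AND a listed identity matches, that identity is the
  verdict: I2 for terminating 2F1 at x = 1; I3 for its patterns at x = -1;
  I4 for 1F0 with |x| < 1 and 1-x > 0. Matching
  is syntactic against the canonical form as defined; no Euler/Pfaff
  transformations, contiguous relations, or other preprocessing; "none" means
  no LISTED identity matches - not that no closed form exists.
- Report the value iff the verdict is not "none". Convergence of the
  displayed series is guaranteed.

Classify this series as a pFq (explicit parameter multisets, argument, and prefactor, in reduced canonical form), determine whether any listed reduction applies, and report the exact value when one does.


The series (x = 6/5) is 0F1: upper {-}, lower {3}, prefactor 6. Verdict: none. No listed pattern accepts 0F1(-; 3; 6/5).

Structural cue: t_0 = 6 here, and the constant factors (prefactor 6) combine into one prefactor.
Term ratio: r(k) = (6/5) * 1 / [(k+3) (k+1)] - rational in k, leading ratio (6/5); with t_0 = 6, classification follows.


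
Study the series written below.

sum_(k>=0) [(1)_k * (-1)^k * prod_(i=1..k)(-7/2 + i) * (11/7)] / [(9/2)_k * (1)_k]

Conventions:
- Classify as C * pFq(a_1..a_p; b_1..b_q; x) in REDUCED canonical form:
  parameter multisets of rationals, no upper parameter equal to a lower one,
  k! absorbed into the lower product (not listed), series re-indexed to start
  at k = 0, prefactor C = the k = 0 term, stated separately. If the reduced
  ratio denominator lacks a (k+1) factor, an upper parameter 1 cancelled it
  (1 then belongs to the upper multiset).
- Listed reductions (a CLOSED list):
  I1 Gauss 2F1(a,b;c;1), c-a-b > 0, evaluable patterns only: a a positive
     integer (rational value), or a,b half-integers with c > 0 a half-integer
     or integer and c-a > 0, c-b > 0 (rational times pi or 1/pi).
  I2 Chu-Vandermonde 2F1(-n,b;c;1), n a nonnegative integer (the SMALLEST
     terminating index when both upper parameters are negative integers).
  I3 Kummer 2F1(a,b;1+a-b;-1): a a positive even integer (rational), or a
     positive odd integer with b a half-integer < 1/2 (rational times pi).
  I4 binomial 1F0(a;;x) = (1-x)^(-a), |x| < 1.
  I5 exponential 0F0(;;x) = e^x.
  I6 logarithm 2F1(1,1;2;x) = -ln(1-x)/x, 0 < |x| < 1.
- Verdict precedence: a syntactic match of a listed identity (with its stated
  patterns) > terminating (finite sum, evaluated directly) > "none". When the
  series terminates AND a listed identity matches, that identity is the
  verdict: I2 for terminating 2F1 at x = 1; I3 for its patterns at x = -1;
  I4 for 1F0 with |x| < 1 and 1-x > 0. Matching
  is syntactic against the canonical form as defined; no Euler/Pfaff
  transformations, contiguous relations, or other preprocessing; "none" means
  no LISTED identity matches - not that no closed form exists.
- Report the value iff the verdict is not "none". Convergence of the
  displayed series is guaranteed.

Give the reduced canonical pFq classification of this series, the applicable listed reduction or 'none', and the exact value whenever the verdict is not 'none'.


First insight: x = (-1) and the running product (prefactor 11/7) telescopes to a rising factorial.
Ratio: r(k) = (-1) * (k-5/2) (k+1) / [(k+9/2) (k+1)] - rational in k. x = (-1); t_0 = 11/7; negate the roots.

The series (x = -1) is 2F1: upper {-5/2, 1}, lower {9/2}, prefactor 11/7. Verdict: this is Kummer's theorem (I3) (x = -1; c = 9/2 equals 1+a-b for upper {-5/2, 1}: listed pattern). Hence: (55/64) * pi.


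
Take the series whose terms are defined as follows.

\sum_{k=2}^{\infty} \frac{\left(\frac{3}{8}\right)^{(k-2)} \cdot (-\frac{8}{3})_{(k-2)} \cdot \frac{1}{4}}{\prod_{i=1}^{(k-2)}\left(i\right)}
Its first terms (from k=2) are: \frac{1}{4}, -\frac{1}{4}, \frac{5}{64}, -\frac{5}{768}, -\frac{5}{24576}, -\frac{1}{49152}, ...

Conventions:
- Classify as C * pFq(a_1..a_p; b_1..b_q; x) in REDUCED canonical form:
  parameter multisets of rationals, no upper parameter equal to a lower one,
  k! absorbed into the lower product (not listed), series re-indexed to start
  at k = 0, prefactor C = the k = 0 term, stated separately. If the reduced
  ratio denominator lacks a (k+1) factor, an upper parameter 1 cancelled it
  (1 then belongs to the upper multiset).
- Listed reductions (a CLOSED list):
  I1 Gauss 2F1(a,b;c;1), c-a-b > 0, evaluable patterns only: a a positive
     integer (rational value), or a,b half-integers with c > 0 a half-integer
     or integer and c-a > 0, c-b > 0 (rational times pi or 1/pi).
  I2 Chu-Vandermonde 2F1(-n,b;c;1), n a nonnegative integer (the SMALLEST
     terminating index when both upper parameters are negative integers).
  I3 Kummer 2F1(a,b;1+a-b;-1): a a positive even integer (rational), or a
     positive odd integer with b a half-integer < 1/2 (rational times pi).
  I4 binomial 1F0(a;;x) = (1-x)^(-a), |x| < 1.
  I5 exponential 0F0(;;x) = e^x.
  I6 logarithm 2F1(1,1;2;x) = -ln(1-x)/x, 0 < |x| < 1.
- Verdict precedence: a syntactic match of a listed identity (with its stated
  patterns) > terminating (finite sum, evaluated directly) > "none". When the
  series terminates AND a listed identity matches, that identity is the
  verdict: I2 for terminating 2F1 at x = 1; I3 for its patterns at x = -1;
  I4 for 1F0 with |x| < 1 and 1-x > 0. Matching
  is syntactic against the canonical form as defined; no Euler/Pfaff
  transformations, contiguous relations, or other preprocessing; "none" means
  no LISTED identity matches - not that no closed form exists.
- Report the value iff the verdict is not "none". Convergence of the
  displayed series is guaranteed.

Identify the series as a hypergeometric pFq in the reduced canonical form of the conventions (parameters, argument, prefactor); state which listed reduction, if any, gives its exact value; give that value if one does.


Canonical form: C = \frac{1}{4} times 1F0 with upper {-\frac{8}{3}}, lower {-}, x = \frac{3}{8}. Verdict: this is the binomial series (I4) (the 1F0 binomial series: exponent 8/3, x = \frac{3}{8}). Its exact value is \frac{1}{4} \cdot \left(\frac{5}{8}\right)^{\frac{8}{3}}.

Key observation: t_0 being \frac{1}{4}, the product of the first k integers (C = 1/4, x = 3/8) is k!.
Adjacent-term ratio: r(k) = \frac{3}{8} * (k-\frac{8}{3}) / [(k+1)] - rational in k. x = \frac{3}{8}; t_0 = \frac{1}{4}; negate the roots.


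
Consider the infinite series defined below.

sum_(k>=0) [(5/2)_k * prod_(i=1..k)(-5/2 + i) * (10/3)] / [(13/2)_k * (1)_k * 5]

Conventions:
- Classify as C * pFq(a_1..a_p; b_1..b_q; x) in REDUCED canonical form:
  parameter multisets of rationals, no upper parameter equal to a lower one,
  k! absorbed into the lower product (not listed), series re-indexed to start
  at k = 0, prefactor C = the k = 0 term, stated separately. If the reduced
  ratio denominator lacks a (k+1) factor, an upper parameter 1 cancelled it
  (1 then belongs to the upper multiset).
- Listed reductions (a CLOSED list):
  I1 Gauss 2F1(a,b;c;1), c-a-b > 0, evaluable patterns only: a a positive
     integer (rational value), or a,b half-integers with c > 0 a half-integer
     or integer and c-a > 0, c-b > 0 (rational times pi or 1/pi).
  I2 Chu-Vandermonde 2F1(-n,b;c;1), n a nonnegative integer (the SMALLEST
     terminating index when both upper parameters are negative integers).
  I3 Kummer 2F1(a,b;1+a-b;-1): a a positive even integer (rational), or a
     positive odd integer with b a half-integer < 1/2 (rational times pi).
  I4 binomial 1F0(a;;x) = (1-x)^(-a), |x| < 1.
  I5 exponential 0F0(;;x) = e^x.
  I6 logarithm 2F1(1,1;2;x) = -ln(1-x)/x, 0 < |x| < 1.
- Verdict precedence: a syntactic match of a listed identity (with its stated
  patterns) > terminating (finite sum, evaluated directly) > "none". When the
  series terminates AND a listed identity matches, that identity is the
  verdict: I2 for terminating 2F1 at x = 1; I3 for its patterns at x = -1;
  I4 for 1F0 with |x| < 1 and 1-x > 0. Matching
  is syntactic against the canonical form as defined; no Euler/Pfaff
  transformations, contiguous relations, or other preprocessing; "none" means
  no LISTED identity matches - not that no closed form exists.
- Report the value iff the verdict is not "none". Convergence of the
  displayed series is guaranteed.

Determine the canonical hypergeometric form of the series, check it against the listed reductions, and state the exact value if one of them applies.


Key observation: x = 1 and the constant factors (C = 2/3, x = 1) combine into one prefactor.
Term ratio: r(k) = 1 * (k-3/2) (k+5/2) / [(k+13/2) (k+1)] - rational in k. x = 1; t_0 = 2/3; negate the roots.

This is 2/3 * 2F1(-3/2, 5/2; 13/2; 1) in reduced canonical form. Verdict (x = 1): Gauss's theorem I1 (half-integer case) applies (x = 1; upper {-3/2, 5/2} half-integers, c = 13/2 in the evaluable pattern). Its exact value is (3465/32768) * pi.


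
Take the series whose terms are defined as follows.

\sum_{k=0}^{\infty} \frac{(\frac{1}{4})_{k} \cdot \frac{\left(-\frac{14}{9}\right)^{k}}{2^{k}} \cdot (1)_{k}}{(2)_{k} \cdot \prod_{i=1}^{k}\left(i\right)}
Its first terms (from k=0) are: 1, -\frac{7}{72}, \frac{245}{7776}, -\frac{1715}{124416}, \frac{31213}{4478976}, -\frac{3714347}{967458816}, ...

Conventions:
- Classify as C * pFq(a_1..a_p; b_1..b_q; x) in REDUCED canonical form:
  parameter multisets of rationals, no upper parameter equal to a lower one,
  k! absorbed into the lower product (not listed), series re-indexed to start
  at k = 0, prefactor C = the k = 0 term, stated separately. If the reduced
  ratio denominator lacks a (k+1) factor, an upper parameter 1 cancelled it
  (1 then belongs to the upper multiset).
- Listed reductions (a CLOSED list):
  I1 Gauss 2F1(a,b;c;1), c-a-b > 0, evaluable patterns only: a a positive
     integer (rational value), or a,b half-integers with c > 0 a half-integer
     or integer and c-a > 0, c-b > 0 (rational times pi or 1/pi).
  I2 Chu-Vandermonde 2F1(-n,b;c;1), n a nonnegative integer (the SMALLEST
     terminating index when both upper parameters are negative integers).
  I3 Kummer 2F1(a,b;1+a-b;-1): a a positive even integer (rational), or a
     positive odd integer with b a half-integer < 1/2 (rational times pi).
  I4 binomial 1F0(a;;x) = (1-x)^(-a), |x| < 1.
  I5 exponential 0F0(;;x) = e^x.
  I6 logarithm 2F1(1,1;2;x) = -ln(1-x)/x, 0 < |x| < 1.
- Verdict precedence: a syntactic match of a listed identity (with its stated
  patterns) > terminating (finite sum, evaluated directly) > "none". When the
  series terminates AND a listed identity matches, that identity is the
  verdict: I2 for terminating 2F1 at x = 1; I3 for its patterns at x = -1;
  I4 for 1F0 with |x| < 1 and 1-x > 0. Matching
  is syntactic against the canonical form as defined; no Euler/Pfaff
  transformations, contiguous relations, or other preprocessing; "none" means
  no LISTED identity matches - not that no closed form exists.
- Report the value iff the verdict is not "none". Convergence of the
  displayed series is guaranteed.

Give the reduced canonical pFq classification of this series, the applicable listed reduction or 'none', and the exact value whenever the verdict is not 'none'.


Canonical form: C = 1 times 2F1 with upper {\frac{1}{4}, 1}, lower {2}, x = -\frac{7}{9}. Verdict: none. No listed pattern accepts 2F1(\frac{1}{4}, 1; 2; -\frac{7}{9}).

Key observation: from the first term 1: the two k-th powers (prefactor 1) combine into one argument.
Adjacent-term ratio: r(k) = -\frac{7}{9} * (k+\frac{1}{4}) (k+1) / [(k+2) (k+1)] - rational; roots negated = parameters, x = -\frac{7}{9}, C = 1.
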